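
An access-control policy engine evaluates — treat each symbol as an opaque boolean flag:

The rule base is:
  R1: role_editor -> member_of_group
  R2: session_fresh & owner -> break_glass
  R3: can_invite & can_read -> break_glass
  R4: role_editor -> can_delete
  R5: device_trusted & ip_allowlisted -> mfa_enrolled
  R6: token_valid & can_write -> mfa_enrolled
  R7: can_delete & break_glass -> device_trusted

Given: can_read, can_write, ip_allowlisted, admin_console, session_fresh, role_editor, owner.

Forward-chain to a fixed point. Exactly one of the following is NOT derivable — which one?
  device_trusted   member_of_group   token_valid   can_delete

token_valid

Round 1: R1 [role_editor -> member_of_group]; R2 [session_fresh & owner -> break_glass]; R4 [role_editor -> can_delete]. New: member_of_group, break_glass, can_delete.
Round 2: R7 [can_delete & break_glass -> device_trusted]. New: device_trusted.
Round 3: R5 [device_trusted & ip_allowlisted -> mfa_enrolled]. New: mfa_enrolled.
Derived: device_trusted (round 2), can_delete (round 1), member_of_group (round 1). token_valid never appears in any round.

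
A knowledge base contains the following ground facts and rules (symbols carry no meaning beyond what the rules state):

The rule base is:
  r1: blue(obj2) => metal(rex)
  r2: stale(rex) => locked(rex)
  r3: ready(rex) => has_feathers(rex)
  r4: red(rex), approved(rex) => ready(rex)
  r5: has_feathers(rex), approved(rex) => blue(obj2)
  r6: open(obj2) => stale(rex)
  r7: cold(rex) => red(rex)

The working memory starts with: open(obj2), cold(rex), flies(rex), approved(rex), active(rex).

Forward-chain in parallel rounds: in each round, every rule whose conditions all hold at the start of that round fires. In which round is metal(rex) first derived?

5

Round 1: r6 [open(obj2) => stale(rex)]; r7 [cold(rex) => red(rex)]. Adds stale(rex), red(rex).
Round 2: r2 [stale(rex) => locked(rex)]; r4 [red(rex), approved(rex) => ready(rex)]. Adds locked(rex), ready(rex).
Round 3: r3 [ready(rex) => has_feathers(rex)]. Adds has_feathers(rex).
Round 4: r5 [has_feathers(rex), approved(rex) => blue(obj2)]. Adds blue(obj2).
Round 5: r1 [blue(obj2) => metal(rex)]. Adds metal(rex).
metal(rex) first appears in round 5.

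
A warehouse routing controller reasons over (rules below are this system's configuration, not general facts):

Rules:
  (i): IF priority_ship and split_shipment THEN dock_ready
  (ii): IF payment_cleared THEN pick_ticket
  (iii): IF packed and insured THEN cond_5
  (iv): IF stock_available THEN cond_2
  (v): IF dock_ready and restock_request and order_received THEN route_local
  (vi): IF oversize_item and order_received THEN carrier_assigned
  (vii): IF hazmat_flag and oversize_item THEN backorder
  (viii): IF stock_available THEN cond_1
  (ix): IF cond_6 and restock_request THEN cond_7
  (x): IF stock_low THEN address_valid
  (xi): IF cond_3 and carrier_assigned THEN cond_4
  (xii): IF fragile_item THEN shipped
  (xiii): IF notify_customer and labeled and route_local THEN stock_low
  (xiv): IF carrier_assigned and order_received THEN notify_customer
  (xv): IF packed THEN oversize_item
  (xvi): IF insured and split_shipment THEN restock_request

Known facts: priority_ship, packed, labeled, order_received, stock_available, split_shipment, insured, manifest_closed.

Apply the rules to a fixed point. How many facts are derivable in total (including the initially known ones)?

[1] (i) [IF priority_ship and split_shipment THEN dock_ready]; (iii) [IF packed and insured THEN cond_5]; (iv) [IF stock_available THEN cond_2]; (viii) [IF stock_available THEN cond_1]; (xv) [IF packed THEN oversize_item]; (xvi) [IF insured and split_shipment THEN restock_request]. ⇒ new: dock_ready, cond_5, cond_2, cond_1, oversize_item, restock_request.
[2] (v) [IF dock_ready and restock_request and order_received THEN route_local]; (vi) [IF oversize_item and order_received THEN carrier_assigned]. ⇒ new: route_local, carrier_assigned.
[3] (xiv) [IF carrier_assigned and order_received THEN notify_customer]. ⇒ new: notify_customer.
[4] (xiii) [IF notify_customer and labeled and route_local THEN stock_low]. ⇒ new: stock_low.
[5] (x) [IF stock_low THEN address_valid]. ⇒ new: address_valid.
Closure: {address_valid, carrier_assigned, cond_1, cond_2, cond_5, dock_ready, insured, labeled, manifest_closed, notify_customer, order_received, oversize_item, packed, priority_ship, restock_request, route_local, split_shipment, stock_available, stock_low} — 19 facts.

19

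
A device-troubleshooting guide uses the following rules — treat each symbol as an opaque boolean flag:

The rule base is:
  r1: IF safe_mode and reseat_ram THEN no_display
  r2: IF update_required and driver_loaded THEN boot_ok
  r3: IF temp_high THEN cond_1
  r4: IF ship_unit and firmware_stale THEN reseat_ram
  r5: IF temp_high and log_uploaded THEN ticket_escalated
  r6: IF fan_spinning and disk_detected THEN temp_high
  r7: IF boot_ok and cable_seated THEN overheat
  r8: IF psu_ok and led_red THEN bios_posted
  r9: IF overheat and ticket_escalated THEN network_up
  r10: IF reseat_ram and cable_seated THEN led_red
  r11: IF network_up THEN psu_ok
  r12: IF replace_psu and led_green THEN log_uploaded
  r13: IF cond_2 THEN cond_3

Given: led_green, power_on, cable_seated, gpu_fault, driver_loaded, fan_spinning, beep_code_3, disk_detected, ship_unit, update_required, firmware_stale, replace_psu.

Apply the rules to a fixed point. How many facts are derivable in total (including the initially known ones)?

Round 1: r2 [IF update_required and driver_loaded THEN boot_ok]; r4 [IF ship_unit and firmware_stale THEN reseat_ram]; r6 [IF fan_spinning and disk_detected THEN temp_high]; r12 [IF replace_psu and led_green THEN log_uploaded]. New: boot_ok, reseat_ram, temp_high, log_uploaded.
Round 2: r3 [IF temp_high THEN cond_1]; r5 [IF temp_high and log_uploaded THEN ticket_escalated]; r7 [IF boot_ok and cable_seated THEN overheat]; r10 [IF reseat_ram and cable_seated THEN led_red]. New: cond_1, ticket_escalated, overheat, led_red.
Round 3: r9 [IF overheat and ticket_escalated THEN network_up]. New: network_up.
Round 4: r11 [IF network_up THEN psu_ok]. New: psu_ok.
Round 5: r8 [IF psu_ok and led_red THEN bios_posted]. New: bios_posted.
Closure: {beep_code_3, bios_posted, boot_ok, cable_seated, cond_1, disk_detected, driver_loaded, fan_spinning, firmware_stale, gpu_fault, led_green, led_red, log_uploaded, network_up, overheat, power_on, psu_ok, replace_psu, reseat_ram, ship_unit, temp_high, ticket_escalated, update_required} — 23 facts.

23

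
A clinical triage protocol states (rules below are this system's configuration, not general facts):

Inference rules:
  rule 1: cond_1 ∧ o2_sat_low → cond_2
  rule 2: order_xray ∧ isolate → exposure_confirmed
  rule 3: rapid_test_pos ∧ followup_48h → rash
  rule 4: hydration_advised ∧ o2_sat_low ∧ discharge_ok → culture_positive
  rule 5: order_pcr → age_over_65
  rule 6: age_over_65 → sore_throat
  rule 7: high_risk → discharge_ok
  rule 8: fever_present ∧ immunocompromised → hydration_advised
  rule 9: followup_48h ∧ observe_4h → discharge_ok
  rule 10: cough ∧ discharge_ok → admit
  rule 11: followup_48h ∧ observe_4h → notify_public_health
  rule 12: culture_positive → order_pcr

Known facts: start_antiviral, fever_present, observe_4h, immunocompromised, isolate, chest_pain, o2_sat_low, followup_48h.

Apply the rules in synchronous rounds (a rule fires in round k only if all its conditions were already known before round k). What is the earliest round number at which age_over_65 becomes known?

4

Round 1 fires rule 8, rule 9, rule 11, giving hydration_advised, discharge_ok, notify_public_health.
Round 2 fires rule 4, giving culture_positive.
Round 3 fires rule 12, giving order_pcr.
Round 4 fires rule 5, giving age_over_65.
age_over_65 first appears in round 4.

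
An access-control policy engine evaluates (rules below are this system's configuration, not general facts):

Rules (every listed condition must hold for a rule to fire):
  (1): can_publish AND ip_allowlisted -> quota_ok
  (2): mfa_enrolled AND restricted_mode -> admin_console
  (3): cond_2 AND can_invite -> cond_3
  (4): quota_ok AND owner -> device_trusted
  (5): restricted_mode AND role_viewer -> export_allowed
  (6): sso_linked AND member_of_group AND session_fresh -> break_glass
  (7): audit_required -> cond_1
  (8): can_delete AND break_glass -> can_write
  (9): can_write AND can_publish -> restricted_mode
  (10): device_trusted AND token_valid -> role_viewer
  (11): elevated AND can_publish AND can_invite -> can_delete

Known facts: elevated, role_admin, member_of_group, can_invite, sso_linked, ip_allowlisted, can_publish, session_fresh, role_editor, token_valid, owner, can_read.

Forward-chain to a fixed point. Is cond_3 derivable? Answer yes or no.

no

[1] (1) [can_publish AND ip_allowlisted -> quota_ok]; (6) [sso_linked AND member_of_group AND session_fresh -> break_glass]; (11) [elevated AND can_publish AND can_invite -> can_delete]. ⇒ new: quota_ok, break_glass, can_delete.
[2] (4) [quota_ok AND owner -> device_trusted]; (8) [can_delete AND break_glass -> can_write]. ⇒ new: device_trusted, can_write.
[3] (9) [can_write AND can_publish -> restricted_mode]; (10) [device_trusted AND token_valid -> role_viewer]. ⇒ new: restricted_mode, role_viewer.
[4] (5) [restricted_mode AND role_viewer -> export_allowed]. ⇒ new: export_allowed.
Fixed point reached. cond_3 is concluded only by (3); (3) needs cond_2 (never derived).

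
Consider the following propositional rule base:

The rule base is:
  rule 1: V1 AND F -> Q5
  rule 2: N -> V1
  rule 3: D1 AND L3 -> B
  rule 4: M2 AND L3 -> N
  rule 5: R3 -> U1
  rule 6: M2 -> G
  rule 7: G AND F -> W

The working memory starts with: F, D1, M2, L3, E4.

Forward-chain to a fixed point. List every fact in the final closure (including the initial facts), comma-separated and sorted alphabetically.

Round 1: rule 3 [D1 AND L3 -> B]; rule 4 [M2 AND L3 -> N]; rule 6 [M2 -> G]. Adds B, N, G.
Round 2: rule 2 [N -> V1]; rule 7 [G AND F -> W]. Adds V1, W.
Round 3: rule 1 [V1 AND F -> Q5]. Adds Q5.

B, D1, E4, F, G, L3, M2, N, Q5, V1, W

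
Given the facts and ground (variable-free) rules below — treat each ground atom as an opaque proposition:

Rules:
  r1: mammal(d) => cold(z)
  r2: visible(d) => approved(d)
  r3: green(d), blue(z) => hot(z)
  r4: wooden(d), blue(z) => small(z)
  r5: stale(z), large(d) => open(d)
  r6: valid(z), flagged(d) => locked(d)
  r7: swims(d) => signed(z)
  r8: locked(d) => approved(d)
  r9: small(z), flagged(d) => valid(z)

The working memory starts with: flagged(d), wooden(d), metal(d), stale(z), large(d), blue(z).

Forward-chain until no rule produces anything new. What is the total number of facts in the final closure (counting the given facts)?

11

Round 1 — r4, r5, derive small(z), open(d).
Round 2 — r9, derive valid(z).
Round 3 — r6, derive locked(d).
Round 4 — r8, derive approved(d).
Closure: {approved(d), blue(z), flagged(d), large(d), locked(d), metal(d), open(d), small(z), stale(z), valid(z), wooden(d)} — 11 facts.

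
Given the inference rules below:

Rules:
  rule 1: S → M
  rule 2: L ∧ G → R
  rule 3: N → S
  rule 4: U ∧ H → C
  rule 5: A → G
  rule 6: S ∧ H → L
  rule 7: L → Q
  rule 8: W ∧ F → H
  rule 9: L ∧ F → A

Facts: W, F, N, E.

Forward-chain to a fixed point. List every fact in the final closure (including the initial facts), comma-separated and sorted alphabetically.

Round 1 fires rule 3, rule 8, giving S, H.
Round 2 fires rule 1, rule 6, giving M, L.
Round 3 fires rule 7, rule 9, giving Q, A.
Round 4 fires rule 5, giving G.
Round 5 fires rule 2, giving R.

A, E, F, G, H, L, M, N, Q, R, S, W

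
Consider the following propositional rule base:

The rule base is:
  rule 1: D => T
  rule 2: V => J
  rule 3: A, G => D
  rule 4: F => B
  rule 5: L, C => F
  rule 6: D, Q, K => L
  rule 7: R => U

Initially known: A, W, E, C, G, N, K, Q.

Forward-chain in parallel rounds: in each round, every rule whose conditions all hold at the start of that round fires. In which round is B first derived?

[1] rule 3 [A, G => D]. ⇒ new: D.
[2] rule 1 [D => T]; rule 6 [D, Q, K => L]. ⇒ new: T, L.
[3] rule 5 [L, C => F]. ⇒ new: F.
[4] rule 4 [F => B]. ⇒ new: B.
B first appears in round 4.

4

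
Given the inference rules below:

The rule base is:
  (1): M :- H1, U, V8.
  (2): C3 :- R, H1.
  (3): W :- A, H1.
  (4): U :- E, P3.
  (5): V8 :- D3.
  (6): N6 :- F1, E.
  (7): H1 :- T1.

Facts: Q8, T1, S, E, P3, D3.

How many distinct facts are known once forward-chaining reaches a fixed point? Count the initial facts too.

10

Round 1 fires (4), (5), (7), giving U, V8, H1.
Round 2 fires (1), giving M.
Closure: {D3, E, H1, M, P3, Q8, S, T1, U, V8} — 10 facts.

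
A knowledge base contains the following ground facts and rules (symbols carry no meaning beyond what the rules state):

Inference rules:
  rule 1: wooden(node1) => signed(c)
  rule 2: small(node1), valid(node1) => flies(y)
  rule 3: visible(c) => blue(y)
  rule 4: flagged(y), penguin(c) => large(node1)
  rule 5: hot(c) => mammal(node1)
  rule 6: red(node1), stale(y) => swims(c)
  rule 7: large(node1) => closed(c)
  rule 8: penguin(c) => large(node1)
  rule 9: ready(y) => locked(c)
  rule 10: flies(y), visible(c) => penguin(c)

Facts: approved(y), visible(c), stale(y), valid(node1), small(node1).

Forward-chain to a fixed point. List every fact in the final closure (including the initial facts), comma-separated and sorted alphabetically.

approved(y), blue(y), closed(c), flies(y), large(node1), penguin(c), small(node1), stale(y), valid(node1), visible(c)

Round 1: rule 2 [small(node1), valid(node1) => flies(y)]; rule 3 [visible(c) => blue(y)]. Adds flies(y), blue(y).
Round 2: rule 10 [flies(y), visible(c) => penguin(c)]. Adds penguin(c).
Round 3: rule 8 [penguin(c) => large(node1)]. Adds large(node1).
Round 4: rule 7 [large(node1) => closed(c)]. Adds closed(c).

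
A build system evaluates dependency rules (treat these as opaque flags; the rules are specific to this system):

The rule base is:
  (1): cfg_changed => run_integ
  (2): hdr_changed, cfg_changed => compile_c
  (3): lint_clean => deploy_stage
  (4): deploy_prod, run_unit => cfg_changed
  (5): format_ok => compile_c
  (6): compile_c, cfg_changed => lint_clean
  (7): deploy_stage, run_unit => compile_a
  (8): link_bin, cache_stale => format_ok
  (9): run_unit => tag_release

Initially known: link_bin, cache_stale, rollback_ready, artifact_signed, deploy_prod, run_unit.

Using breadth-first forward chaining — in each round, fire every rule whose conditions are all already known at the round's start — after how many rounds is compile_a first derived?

5

[1] (4) [deploy_prod, run_unit => cfg_changed]; (8) [link_bin, cache_stale => format_ok]; (9) [run_unit => tag_release]. ⇒ new: cfg_changed, format_ok, tag_release.
[2] (1) [cfg_changed => run_integ]; (5) [format_ok => compile_c]. ⇒ new: run_integ, compile_c.
[3] (6) [compile_c, cfg_changed => lint_clean]. ⇒ new: lint_clean.
[4] (3) [lint_clean => deploy_stage]. ⇒ new: deploy_stage.
[5] (7) [deploy_stage, run_unit => compile_a]. ⇒ new: compile_a.
compile_a first appears in round 5.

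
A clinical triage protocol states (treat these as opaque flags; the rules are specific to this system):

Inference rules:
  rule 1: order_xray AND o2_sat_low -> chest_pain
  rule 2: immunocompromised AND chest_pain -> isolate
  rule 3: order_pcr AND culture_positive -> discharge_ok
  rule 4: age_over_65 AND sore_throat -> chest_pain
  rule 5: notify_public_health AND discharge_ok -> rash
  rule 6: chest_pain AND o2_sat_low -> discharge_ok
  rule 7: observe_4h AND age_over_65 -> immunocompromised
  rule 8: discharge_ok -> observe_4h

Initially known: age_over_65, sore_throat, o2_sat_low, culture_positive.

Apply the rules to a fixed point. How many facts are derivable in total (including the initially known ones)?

Round 1 fires rule 4, giving chest_pain.
Round 2 fires rule 6, giving discharge_ok.
Round 3 fires rule 8, giving observe_4h.
Round 4 fires rule 7, giving immunocompromised.
Round 5 fires rule 2, giving isolate.
Closure: {age_over_65, chest_pain, culture_positive, discharge_ok, immunocompromised, isolate, o2_sat_low, observe_4h, sore_throat} — 9 facts.

9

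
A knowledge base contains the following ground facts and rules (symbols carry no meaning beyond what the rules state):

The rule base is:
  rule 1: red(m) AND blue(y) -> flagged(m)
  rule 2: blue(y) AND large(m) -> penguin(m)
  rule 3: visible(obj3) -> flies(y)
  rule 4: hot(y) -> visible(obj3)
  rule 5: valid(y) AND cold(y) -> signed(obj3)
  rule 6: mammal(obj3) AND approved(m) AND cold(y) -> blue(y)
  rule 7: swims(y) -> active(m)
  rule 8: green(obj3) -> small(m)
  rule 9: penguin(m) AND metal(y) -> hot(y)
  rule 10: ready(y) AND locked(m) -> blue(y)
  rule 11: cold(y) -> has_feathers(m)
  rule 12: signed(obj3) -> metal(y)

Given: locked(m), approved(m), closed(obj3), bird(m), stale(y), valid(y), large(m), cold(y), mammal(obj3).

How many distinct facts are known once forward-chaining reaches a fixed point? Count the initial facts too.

17

Round 1 fires rule 5, rule 6, rule 11, giving signed(obj3), blue(y), has_feathers(m).
Round 2 fires rule 2, rule 12, giving penguin(m), metal(y).
Round 3 fires rule 9, giving hot(y).
Round 4 fires rule 4, giving visible(obj3).
Round 5 fires rule 3, giving flies(y).
Closure: {approved(m), bird(m), blue(y), closed(obj3), cold(y), flies(y), has_feathers(m), hot(y), large(m), locked(m), mammal(obj3), metal(y), penguin(m), signed(obj3), stale(y), valid(y), visible(obj3)} — 17 facts.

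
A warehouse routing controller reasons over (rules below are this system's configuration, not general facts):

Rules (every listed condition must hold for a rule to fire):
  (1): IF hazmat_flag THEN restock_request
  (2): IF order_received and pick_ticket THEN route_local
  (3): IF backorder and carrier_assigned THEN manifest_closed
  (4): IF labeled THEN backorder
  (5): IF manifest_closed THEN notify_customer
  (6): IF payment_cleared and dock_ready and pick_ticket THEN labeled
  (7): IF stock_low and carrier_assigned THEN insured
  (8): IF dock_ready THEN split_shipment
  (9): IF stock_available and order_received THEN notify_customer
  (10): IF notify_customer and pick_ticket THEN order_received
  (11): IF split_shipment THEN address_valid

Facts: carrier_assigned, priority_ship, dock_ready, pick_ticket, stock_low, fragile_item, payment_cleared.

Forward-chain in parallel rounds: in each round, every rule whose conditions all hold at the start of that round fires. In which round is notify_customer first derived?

Round 1 fires (6), (7), (8), giving labeled, insured, split_shipment.
Round 2 fires (4), (11), giving backorder, address_valid.
Round 3 fires (3), giving manifest_closed.
Round 4 fires (5), giving notify_customer.
notify_customer first appears in round 4.

4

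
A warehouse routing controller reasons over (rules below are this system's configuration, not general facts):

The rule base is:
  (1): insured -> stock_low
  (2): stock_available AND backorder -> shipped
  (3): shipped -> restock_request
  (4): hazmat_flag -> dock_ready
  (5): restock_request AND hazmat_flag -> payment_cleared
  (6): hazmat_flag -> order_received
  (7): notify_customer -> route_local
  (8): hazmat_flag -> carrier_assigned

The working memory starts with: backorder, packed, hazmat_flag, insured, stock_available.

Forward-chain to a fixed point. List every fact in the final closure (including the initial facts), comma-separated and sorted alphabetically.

backorder, carrier_assigned, dock_ready, hazmat_flag, insured, order_received, packed, payment_cleared, restock_request, shipped, stock_available, stock_low

Round 1 fires (1), (2), (4), (6), (8), giving stock_low, shipped, dock_ready, order_received, carrier_assigned.
Round 2 fires (3), giving restock_request.
Round 3 fires (5), giving payment_cleared.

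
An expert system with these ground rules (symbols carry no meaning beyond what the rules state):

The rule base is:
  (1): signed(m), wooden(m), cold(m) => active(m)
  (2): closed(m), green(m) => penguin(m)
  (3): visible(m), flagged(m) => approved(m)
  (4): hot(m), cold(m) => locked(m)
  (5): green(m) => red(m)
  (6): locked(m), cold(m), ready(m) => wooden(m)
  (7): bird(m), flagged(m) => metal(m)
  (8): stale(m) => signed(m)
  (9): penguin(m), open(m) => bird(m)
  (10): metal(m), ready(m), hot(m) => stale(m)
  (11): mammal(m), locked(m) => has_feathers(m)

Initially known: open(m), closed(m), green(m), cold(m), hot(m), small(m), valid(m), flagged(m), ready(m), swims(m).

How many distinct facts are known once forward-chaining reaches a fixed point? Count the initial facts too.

Round 1 — (2), (4), (5), derive penguin(m), locked(m), red(m).
Round 2 — (6), (9), derive wooden(m), bird(m).
Round 3 — (7), derive metal(m).
Round 4 — (10), derive stale(m).
Round 5 — (8), derive signed(m).
Round 6 — (1), derive active(m).
Closure: {active(m), bird(m), closed(m), cold(m), flagged(m), green(m), hot(m), locked(m), metal(m), open(m), penguin(m), ready(m), red(m), signed(m), small(m), stale(m), swims(m), valid(m), wooden(m)} — 19 facts.

19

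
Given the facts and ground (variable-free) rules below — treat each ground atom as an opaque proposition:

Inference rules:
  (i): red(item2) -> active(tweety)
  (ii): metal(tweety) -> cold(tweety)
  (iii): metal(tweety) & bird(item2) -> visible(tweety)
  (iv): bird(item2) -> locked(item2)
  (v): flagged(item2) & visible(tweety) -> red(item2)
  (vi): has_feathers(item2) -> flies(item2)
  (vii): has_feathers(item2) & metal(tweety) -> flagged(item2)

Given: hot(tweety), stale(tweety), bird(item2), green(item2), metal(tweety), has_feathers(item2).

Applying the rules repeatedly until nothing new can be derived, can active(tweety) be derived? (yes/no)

Round 1: (ii) [metal(tweety) -> cold(tweety)]; (iii) [metal(tweety) & bird(item2) -> visible(tweety)]; (iv) [bird(item2) -> locked(item2)]; (vi) [has_feathers(item2) -> flies(item2)]; (vii) [has_feathers(item2) & metal(tweety) -> flagged(item2)]. New: cold(tweety), visible(tweety), locked(item2), flies(item2), flagged(item2).
Round 2: (v) [flagged(item2) & visible(tweety) -> red(item2)]. New: red(item2).
Round 3: (i) [red(item2) -> active(tweety)]. New: active(tweety).
active(tweety) appears in round 3, so it is derivable.

yes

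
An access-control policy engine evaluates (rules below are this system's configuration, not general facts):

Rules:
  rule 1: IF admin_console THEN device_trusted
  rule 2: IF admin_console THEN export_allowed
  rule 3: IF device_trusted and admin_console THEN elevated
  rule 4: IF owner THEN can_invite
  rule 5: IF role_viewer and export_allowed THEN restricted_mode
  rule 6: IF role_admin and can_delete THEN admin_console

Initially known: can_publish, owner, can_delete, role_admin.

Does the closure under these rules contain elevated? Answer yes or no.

[1] rule 4 [IF owner THEN can_invite]; rule 6 [IF role_admin and can_delete THEN admin_console]. ⇒ new: can_invite, admin_console.
[2] rule 1 [IF admin_console THEN device_trusted]; rule 2 [IF admin_console THEN export_allowed]. ⇒ new: device_trusted, export_allowed.
[3] rule 3 [IF device_trusted and admin_console THEN elevated]. ⇒ new: elevated.
elevated appears in round 3, so it is derivable.

yes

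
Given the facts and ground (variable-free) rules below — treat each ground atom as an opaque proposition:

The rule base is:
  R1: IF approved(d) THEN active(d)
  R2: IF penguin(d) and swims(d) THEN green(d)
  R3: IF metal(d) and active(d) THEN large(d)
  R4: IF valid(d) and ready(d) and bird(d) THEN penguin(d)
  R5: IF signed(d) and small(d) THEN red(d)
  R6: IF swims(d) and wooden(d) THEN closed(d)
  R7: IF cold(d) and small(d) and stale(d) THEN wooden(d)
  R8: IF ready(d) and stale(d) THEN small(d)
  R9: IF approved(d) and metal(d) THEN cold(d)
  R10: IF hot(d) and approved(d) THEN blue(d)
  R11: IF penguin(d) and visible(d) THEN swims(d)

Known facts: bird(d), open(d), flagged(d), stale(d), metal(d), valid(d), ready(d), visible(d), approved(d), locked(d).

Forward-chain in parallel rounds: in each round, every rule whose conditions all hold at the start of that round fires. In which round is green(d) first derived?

3

Round 1: R1 [IF approved(d) THEN active(d)]; R4 [IF valid(d) and ready(d) and bird(d) THEN penguin(d)]; R8 [IF ready(d) and stale(d) THEN small(d)]; R9 [IF approved(d) and metal(d) THEN cold(d)]. New: active(d), penguin(d), small(d), cold(d).
Round 2: R3 [IF metal(d) and active(d) THEN large(d)]; R7 [IF cold(d) and small(d) and stale(d) THEN wooden(d)]; R11 [IF penguin(d) and visible(d) THEN swims(d)]. New: large(d), wooden(d), swims(d).
Round 3: R2 [IF penguin(d) and swims(d) THEN green(d)]; R6 [IF swims(d) and wooden(d) THEN closed(d)]. New: green(d), closed(d).
green(d) first appears in round 3.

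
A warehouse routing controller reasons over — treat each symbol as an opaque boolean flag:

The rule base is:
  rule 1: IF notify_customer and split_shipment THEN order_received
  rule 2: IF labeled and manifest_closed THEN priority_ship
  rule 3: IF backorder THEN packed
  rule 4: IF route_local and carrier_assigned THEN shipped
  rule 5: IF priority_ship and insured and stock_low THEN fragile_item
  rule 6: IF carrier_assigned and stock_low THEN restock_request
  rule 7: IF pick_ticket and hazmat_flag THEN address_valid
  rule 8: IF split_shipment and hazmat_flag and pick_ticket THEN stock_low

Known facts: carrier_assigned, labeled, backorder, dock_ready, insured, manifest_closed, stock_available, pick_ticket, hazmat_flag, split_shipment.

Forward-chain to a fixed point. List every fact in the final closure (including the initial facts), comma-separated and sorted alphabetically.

address_valid, backorder, carrier_assigned, dock_ready, fragile_item, hazmat_flag, insured, labeled, manifest_closed, packed, pick_ticket, priority_ship, restock_request, split_shipment, stock_available, stock_low

Round 1 fires rule 2, rule 3, rule 7, rule 8, giving priority_ship, packed, address_valid, stock_low.
Round 2 fires rule 5, rule 6, giving fragile_item, restock_request.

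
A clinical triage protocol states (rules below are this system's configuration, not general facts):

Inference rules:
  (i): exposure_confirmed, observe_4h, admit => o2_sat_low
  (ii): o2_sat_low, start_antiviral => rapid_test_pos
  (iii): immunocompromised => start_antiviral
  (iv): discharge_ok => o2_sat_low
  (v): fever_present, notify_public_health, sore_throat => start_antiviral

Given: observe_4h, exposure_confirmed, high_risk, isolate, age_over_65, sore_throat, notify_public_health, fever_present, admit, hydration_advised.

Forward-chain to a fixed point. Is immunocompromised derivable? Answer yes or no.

no

[1] (i) [exposure_confirmed, observe_4h, admit => o2_sat_low]; (v) [fever_present, notify_public_health, sore_throat => start_antiviral]. ⇒ new: o2_sat_low, start_antiviral.
[2] (ii) [o2_sat_low, start_antiviral => rapid_test_pos]. ⇒ new: rapid_test_pos.
Fixed point reached. No rule has immunocompromised as a consequent, and it is not given.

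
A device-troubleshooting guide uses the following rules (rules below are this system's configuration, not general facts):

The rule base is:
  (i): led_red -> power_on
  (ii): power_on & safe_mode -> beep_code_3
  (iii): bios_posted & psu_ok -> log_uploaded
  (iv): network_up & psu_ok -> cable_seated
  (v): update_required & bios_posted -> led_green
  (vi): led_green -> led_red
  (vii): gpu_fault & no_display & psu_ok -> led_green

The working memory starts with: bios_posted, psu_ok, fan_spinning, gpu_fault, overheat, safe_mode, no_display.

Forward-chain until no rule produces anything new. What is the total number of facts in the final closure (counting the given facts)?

12

Round 1 — (iii), (vii), derive log_uploaded, led_green.
Round 2 — (vi), derive led_red.
Round 3 — (i), derive power_on.
Round 4 — (ii), derive beep_code_3.
Closure: {beep_code_3, bios_posted, fan_spinning, gpu_fault, led_green, led_red, log_uploaded, no_display, overheat, power_on, psu_ok, safe_mode} — 12 facts.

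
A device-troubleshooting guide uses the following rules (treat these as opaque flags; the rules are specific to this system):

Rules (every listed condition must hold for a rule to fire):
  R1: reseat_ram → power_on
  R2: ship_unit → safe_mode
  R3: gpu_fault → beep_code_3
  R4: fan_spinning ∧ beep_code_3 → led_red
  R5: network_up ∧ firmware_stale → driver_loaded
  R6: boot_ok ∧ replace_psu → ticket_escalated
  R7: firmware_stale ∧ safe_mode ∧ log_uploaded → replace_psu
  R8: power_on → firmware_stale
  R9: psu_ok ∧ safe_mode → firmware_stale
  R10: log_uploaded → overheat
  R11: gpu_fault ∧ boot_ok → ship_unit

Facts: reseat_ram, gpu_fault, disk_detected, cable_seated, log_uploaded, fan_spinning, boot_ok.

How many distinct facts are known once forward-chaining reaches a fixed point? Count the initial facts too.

16

Round 1: R1 [reseat_ram → power_on]; R3 [gpu_fault → beep_code_3]; R10 [log_uploaded → overheat]; R11 [gpu_fault ∧ boot_ok → ship_unit]. New: power_on, beep_code_3, overheat, ship_unit.
Round 2: R2 [ship_unit → safe_mode]; R4 [fan_spinning ∧ beep_code_3 → led_red]; R8 [power_on → firmware_stale]. New: safe_mode, led_red, firmware_stale.
Round 3: R7 [firmware_stale ∧ safe_mode ∧ log_uploaded → replace_psu]. New: replace_psu.
Round 4: R6 [boot_ok ∧ replace_psu → ticket_escalated]. New: ticket_escalated.
Closure: {beep_code_3, boot_ok, cable_seated, disk_detected, fan_spinning, firmware_stale, gpu_fault, led_red, log_uploaded, overheat, power_on, replace_psu, reseat_ram, safe_mode, ship_unit, ticket_escalated} — 16 facts.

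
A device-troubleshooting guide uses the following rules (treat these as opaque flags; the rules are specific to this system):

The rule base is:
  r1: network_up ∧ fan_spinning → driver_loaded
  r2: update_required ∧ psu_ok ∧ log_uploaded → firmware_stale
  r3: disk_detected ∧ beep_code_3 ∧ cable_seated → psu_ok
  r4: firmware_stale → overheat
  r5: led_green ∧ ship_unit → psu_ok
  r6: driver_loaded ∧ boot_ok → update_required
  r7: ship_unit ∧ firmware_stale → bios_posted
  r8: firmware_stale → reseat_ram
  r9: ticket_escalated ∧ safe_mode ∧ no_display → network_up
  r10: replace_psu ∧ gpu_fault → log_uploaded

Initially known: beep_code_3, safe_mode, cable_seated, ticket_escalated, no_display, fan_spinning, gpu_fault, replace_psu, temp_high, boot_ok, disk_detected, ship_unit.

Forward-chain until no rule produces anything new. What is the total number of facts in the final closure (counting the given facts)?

Round 1 — r3, r9, r10, derive psu_ok, network_up, log_uploaded.
Round 2 — r1, derive driver_loaded.
Round 3 — r6, derive update_required.
Round 4 — r2, derive firmware_stale.
Round 5 — r4, r7, r8, derive overheat, bios_posted, reseat_ram.
Closure: {beep_code_3, bios_posted, boot_ok, cable_seated, disk_detected, driver_loaded, fan_spinning, firmware_stale, gpu_fault, log_uploaded, network_up, no_display, overheat, psu_ok, replace_psu, reseat_ram, safe_mode, ship_unit, temp_high, ticket_escalated, update_required} — 21 facts.

21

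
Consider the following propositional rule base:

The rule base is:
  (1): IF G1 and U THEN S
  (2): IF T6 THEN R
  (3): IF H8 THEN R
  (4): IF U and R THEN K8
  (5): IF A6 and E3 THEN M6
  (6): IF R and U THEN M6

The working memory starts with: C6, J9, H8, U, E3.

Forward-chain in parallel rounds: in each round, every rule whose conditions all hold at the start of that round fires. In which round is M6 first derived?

[1] (3) [IF H8 THEN R]. ⇒ new: R.
[2] (4) [IF U and R THEN K8]; (6) [IF R and U THEN M6]. ⇒ new: K8, M6.
M6 first appears in round 2.

2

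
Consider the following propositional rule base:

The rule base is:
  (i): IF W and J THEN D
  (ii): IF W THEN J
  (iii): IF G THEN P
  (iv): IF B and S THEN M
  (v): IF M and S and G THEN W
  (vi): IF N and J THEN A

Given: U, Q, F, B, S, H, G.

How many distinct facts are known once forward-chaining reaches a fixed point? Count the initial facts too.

Round 1 — (iii), (iv), derive P, M.
Round 2 — (v), derive W.
Round 3 — (ii), derive J.
Round 4 — (i), derive D.
Closure: {B, D, F, G, H, J, M, P, Q, S, U, W} — 12 facts.

12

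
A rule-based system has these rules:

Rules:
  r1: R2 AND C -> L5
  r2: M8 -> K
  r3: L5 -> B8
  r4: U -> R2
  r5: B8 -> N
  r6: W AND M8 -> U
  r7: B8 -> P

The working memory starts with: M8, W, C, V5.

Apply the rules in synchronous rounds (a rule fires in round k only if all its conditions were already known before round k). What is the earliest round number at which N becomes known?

Round 1 — r2, r6, derive K, U.
Round 2 — r4, derive R2.
Round 3 — r1, derive L5.
Round 4 — r3, derive B8.
Round 5 — r5, r7, derive N, P.
N first appears in round 5.

5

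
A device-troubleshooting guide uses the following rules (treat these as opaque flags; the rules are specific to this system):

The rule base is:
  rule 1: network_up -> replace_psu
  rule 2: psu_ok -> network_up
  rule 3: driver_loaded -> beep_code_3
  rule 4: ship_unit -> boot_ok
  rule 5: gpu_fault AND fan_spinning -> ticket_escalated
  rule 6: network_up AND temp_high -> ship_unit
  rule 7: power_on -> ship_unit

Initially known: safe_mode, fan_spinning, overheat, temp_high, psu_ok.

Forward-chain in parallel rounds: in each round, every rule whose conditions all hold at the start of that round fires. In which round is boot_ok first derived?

Round 1: rule 2 [psu_ok -> network_up]. New: network_up.
Round 2: rule 1 [network_up -> replace_psu]; rule 6 [network_up AND temp_high -> ship_unit]. New: replace_psu, ship_unit.
Round 3: rule 4 [ship_unit -> boot_ok]. New: boot_ok.
boot_ok first appears in round 3.

3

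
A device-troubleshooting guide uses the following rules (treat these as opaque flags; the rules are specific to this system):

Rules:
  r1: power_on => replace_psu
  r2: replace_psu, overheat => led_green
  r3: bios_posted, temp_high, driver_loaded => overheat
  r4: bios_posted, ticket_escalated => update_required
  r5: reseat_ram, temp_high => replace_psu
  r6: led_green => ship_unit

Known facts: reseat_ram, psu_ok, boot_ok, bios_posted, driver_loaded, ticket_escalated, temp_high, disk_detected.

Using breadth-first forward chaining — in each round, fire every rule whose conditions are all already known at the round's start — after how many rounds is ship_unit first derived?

3

Round 1 fires r3, r4, r5, giving overheat, update_required, replace_psu.
Round 2 fires r2, giving led_green.
Round 3 fires r6, giving ship_unit.
ship_unit first appears in round 3.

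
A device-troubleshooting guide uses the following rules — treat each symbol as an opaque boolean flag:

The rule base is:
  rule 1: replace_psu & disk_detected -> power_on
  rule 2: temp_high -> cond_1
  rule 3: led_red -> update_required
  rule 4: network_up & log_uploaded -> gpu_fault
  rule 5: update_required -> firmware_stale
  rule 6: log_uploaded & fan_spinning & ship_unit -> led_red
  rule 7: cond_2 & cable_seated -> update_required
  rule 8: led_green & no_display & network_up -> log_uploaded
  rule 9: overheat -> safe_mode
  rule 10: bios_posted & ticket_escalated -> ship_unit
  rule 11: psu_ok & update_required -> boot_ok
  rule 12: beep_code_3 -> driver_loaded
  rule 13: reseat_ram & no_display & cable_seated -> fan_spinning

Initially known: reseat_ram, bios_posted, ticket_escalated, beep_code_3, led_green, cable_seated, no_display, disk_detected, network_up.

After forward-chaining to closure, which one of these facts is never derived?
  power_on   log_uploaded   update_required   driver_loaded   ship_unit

Round 1: rule 8 [led_green & no_display & network_up -> log_uploaded]; rule 10 [bios_posted & ticket_escalated -> ship_unit]; rule 12 [beep_code_3 -> driver_loaded]; rule 13 [reseat_ram & no_display & cable_seated -> fan_spinning]. New: log_uploaded, ship_unit, driver_loaded, fan_spinning.
Round 2: rule 4 [network_up & log_uploaded -> gpu_fault]; rule 6 [log_uploaded & fan_spinning & ship_unit -> led_red]. New: gpu_fault, led_red.
Round 3: rule 3 [led_red -> update_required]. New: update_required.
Round 4: rule 5 [update_required -> firmware_stale]. New: firmware_stale.
Derived: driver_loaded (round 1), log_uploaded (round 1), ship_unit (round 1), update_required (round 3). power_on never appears in any round.

power_on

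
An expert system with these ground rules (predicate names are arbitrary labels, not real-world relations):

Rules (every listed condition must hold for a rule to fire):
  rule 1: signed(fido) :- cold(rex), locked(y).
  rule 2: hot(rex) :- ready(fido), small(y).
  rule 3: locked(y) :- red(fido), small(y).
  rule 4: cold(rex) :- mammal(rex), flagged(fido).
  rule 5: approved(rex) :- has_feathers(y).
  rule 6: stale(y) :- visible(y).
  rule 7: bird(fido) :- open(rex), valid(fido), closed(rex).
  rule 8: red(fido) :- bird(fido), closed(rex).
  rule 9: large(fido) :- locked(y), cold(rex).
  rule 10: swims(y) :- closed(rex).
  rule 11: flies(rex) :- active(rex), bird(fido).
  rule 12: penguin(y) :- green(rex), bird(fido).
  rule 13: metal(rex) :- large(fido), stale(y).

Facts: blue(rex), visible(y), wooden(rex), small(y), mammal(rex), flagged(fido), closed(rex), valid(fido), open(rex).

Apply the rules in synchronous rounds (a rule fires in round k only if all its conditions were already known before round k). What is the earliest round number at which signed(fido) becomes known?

4

Round 1 fires rule 4, rule 6, rule 7, rule 10, giving cold(rex), stale(y), bird(fido), swims(y).
Round 2 fires rule 8, giving red(fido).
Round 3 fires rule 3, giving locked(y).
Round 4 fires rule 1, rule 9, giving signed(fido), large(fido).
signed(fido) first appears in round 4.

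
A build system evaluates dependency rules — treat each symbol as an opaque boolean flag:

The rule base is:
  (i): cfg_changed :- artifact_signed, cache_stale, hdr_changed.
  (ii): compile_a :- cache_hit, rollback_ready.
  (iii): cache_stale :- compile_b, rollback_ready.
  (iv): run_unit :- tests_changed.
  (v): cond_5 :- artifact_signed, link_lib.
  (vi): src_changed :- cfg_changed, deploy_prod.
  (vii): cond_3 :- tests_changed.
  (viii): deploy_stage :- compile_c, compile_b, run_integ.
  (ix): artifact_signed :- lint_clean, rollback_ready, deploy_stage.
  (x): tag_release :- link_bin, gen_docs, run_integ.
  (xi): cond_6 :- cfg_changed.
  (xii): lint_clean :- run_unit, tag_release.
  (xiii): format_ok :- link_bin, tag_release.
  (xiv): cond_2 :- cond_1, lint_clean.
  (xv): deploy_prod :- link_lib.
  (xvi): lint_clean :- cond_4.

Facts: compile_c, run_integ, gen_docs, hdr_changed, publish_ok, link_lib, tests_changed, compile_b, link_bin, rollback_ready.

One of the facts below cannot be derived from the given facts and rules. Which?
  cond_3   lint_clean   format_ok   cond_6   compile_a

compile_a

Round 1: (iii) [cache_stale :- compile_b, rollback_ready.]; (iv) [run_unit :- tests_changed.]; (vii) [cond_3 :- tests_changed.]; (viii) [deploy_stage :- compile_c, compile_b, run_integ.]; (x) [tag_release :- link_bin, gen_docs, run_integ.]; (xv) [deploy_prod :- link_lib.]. New: cache_stale, run_unit, cond_3, deploy_stage, tag_release, deploy_prod.
Round 2: (xii) [lint_clean :- run_unit, tag_release.]; (xiii) [format_ok :- link_bin, tag_release.]. New: lint_clean, format_ok.
Round 3: (ix) [artifact_signed :- lint_clean, rollback_ready, deploy_stage.]. New: artifact_signed.
Round 4: (i) [cfg_changed :- artifact_signed, cache_stale, hdr_changed.]; (v) [cond_5 :- artifact_signed, link_lib.]. New: cfg_changed, cond_5.
Round 5: (vi) [src_changed :- cfg_changed, deploy_prod.]; (xi) [cond_6 :- cfg_changed.]. New: src_changed, cond_6.
Derived: format_ok (round 2), cond_3 (round 1), lint_clean (round 2), cond_6 (round 5). compile_a never appears in any round.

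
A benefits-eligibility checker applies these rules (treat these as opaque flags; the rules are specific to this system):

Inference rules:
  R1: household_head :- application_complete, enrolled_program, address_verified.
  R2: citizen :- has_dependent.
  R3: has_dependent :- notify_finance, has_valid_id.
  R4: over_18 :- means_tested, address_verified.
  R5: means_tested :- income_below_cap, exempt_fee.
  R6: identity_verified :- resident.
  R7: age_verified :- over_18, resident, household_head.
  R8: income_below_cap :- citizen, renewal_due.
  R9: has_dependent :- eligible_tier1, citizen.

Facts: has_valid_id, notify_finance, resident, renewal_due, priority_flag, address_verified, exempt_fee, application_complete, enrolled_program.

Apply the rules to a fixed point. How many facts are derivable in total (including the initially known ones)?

Round 1: R1 [household_head :- application_complete, enrolled_program, address_verified.]; R3 [has_dependent :- notify_finance, has_valid_id.]; R6 [identity_verified :- resident.]. New: household_head, has_dependent, identity_verified.
Round 2: R2 [citizen :- has_dependent.]. New: citizen.
Round 3: R8 [income_below_cap :- citizen, renewal_due.]. New: income_below_cap.
Round 4: R5 [means_tested :- income_below_cap, exempt_fee.]. New: means_tested.
Round 5: R4 [over_18 :- means_tested, address_verified.]. New: over_18.
Round 6: R7 [age_verified :- over_18, resident, household_head.]. New: age_verified.
Closure: {address_verified, age_verified, application_complete, citizen, enrolled_program, exempt_fee, has_dependent, has_valid_id, household_head, identity_verified, income_below_cap, means_tested, notify_finance, over_18, priority_flag, renewal_due, resident} — 17 facts.

17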